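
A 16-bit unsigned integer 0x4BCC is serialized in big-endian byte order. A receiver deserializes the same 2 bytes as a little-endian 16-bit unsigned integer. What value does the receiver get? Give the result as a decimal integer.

Stored big-endian, the bytes at ascending addresses are 4B CC.
Read back as little-endian, the first byte is least significant, giving 0xCC4B.
0xCC4B = 52299.

52299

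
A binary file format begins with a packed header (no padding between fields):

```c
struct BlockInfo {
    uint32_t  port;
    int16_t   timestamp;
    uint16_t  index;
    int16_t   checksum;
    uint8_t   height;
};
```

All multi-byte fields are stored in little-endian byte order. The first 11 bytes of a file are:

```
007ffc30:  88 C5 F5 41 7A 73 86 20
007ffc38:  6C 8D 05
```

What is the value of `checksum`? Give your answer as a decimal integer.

`checksum` follows `port` (4 B), `timestamp` (2 B), `index` (2 B), so it starts at offset 4 + 2 + 2 = 8 and occupies 2 bytes.
Bytes at offsets 8..9: 6C 8D.
Little-endian: lowest address holds the least-significant byte.
Reassemble most-significant byte first: 8D 6C → 0x8D6C.
Top bit is set, so as a signed 16-bit value this is 0x8D6C − 2^16 = -29332.

-29332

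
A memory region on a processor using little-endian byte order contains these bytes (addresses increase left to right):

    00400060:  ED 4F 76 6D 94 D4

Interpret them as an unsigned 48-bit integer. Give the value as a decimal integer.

233733956718573

In little-endian order the low byte comes first in memory.
Reassemble most-significant byte first: D4 94 6D 76 4F ED → 0xD4946D764FED.
0xD4946D764FED = 233733956718573.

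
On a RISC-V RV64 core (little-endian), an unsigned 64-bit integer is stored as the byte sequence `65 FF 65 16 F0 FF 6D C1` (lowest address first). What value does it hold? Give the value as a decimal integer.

13938077828414570341

In little-endian order the low byte comes first in memory.
Reassemble most-significant byte first: C1 6D FF F0 16 65 FF 65 → 0xC16DFFF01665FF65.
0xC16DFFF01665FF65 = 13938077828414570341.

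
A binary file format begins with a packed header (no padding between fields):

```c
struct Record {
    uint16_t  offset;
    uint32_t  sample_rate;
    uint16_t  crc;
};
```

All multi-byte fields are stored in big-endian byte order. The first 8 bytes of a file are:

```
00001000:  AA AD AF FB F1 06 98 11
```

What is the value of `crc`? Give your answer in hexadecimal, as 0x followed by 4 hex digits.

`crc` follows `offset` (2 B), `sample_rate` (4 B), so it starts at offset 2 + 4 = 6 and occupies 2 bytes.
Bytes at offsets 6..7: 98 11.
Big-endian: lowest address holds the most-significant byte.
The bytes are already most-significant first: 0x9811.

0x9811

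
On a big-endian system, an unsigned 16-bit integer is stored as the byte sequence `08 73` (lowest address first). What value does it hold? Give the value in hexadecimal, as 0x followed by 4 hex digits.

0x0873

In big-endian order the high byte comes first in memory.
The bytes are already most-significant first: 0x0873.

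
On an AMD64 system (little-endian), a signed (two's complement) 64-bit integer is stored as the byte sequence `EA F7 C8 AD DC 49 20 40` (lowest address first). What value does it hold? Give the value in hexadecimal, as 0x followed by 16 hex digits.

Little-endian stores the least-significant byte at the lowest address.
Reassemble most-significant byte first: 40 20 49 DC AD C8 F7 EA → 0x402049DCADC8F7EA.

0x402049DCADC8F7EA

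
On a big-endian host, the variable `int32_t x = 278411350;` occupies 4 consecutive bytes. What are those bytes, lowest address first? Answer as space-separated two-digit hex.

278411350 in hexadecimal, padded to 32 bits, is 0x10983856.
Split into bytes (most-significant first): 10 98 38 56.
Big-endian stores the most-significant byte at the lowest address.
So the memory order matches the most-significant-first order: 10 98 38 56.

10 98 38 56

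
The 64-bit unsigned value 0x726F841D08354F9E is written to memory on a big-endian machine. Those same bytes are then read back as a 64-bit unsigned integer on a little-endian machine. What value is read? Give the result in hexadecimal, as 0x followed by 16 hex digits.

0x9E4F35081D846F72

Stored big-endian, the bytes at ascending addresses are 72 6F 84 1D 08 35 4F 9E.
Read back as little-endian, the first byte is least significant, giving 0x9E4F35081D846F72.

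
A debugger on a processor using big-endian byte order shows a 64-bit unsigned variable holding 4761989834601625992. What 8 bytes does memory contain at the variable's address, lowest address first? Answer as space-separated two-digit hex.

42 15 FC 86 43 73 79 88

4761989834601625992 in hexadecimal, padded to 64 bits, is 0x4215FC8643737988.
Split into bytes (most-significant first): 42 15 FC 86 43 73 79 88.
Big-endian stores the most-significant byte at the lowest address.
So the memory order matches the most-significant-first order: 42 15 FC 86 43 73 79 88.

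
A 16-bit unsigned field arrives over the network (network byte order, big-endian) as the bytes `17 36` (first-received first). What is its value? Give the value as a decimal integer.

5942

In big-endian order the high byte comes first in memory.
The bytes are already most-significant first: 0x1736.
0x1736 = 5942.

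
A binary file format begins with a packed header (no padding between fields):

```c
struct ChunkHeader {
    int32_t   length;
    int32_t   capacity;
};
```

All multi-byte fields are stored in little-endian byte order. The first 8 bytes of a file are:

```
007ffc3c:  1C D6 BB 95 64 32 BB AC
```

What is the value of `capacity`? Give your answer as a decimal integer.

-1397018012

`capacity` follows `length` (4 bytes), so it starts at byte offset 4 and occupies 4 bytes.
Bytes at offsets 4..7: 64 32 BB AC.
Little-endian: lowest address holds the least-significant byte.
Reassemble most-significant byte first: AC BB 32 64 → 0xACBB3264.
Top bit is set, so as a signed 32-bit value this is 0xACBB3264 − 2^32 = -1397018012.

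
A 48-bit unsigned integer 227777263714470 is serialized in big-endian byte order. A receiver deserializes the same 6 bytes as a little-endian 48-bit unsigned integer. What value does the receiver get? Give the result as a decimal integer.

182797642115535

227777263714470 in 48-bit hexadecimal is 0xCF2986E440A6.
Stored big-endian, the bytes at ascending addresses are CF 29 86 E4 40 A6.
Read back as little-endian, the first byte is least significant, giving 0xA640E48629CF.
0xA640E48629CF = 182797642115535.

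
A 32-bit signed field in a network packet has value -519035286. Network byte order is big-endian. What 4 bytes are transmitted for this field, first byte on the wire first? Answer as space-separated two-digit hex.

E1 10 26 6A

Two's complement of -519035286 in 32 bits: 519035286 = 0x1EEFD996; invert → 0xE1102669; add 1 → 0xE110266A.
Split into bytes (most-significant first): E1 10 26 6A.
In big-endian order the high byte comes first in memory.
So the memory order matches the most-significant-first order: E1 10 26 6A.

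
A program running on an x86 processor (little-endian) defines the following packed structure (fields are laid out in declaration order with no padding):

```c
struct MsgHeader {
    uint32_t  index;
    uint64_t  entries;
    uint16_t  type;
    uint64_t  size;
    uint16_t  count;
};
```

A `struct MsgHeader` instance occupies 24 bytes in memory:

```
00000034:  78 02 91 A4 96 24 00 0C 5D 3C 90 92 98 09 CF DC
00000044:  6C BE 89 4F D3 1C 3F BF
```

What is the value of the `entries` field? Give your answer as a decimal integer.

`entries` follows `index` (4 bytes), so it starts at byte offset 4 and occupies 8 bytes.
Bytes at offsets 4..11: 96 24 00 0C 5D 3C 90 92.
Little-endian stores the least-significant byte at the lowest address.
Reassemble most-significant byte first: 92 90 3C 5D 0C 00 24 96 → 0x92903C5D0C002496.
0x92903C5D0C002496 = 10561007496514774166.

10561007496514774166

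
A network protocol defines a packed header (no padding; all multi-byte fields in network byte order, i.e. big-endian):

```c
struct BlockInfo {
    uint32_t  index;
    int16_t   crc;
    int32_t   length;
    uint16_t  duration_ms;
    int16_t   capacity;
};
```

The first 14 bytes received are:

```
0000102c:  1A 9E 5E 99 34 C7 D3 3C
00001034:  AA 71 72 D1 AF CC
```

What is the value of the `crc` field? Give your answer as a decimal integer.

13511

`crc` follows `index` (4 bytes), so it starts at byte offset 4 and occupies 2 bytes.
Bytes at offsets 4..5: 34 C7.
In big-endian order the high byte comes first in memory.
The bytes are already most-significant first: 0x34C7.
0x34C7 = 13511.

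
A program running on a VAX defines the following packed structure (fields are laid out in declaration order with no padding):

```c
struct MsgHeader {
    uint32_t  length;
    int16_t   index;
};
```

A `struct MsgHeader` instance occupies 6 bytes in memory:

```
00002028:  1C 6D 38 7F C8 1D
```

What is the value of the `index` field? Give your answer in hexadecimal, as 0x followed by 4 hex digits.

`index` follows `length` (4 bytes), so it starts at byte offset 4 and occupies 2 bytes.
Bytes at offsets 4..5: C8 1D.
In little-endian order the low byte comes first in memory.
Reassemble most-significant byte first: 1D C8 → 0x1DC8.

0x1DC8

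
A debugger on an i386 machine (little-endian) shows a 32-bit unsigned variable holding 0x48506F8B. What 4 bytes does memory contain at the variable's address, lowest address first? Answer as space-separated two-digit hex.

8B 6F 50 48

Split into bytes (most-significant first): 48 50 6F 8B.
Little-endian: lowest address holds the least-significant byte.
So at ascending addresses the bytes are 8B 6F 50 48.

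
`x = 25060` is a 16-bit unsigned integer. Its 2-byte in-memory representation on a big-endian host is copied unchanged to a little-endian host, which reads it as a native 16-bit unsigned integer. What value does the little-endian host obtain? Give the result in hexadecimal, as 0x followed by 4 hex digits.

25060 in 16-bit hexadecimal is 0x61E4.
Stored big-endian, the bytes at ascending addresses are 61 E4.
Read back as little-endian, the first byte is least significant, giving 0xE461.

0xE461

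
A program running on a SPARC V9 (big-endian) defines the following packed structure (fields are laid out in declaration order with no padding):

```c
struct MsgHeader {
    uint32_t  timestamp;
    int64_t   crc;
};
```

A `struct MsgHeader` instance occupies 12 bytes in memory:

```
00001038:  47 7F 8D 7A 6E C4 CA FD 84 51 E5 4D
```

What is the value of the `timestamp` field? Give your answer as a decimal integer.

1199541626

`timestamp` is the first field, at byte offset 0, occupying 4 bytes.
Bytes at offsets 0..3: 47 7F 8D 7A.
Big-endian: lowest address holds the most-significant byte.
The bytes are already most-significant first: 0x477F8D7A.
0x477F8D7A = 1199541626.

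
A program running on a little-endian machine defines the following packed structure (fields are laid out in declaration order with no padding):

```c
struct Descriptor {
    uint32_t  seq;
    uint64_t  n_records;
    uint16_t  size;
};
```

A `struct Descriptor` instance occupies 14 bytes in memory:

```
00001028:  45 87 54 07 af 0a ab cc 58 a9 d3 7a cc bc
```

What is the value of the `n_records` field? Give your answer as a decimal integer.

8850603891569134255

`n_records` follows `seq` (4 bytes), so it starts at byte offset 4 and occupies 8 bytes.
Bytes at offsets 4..11: AF 0A AB CC 58 A9 D3 7A.
Little-endian: lowest address holds the least-significant byte.
Reassemble most-significant byte first: 7A D3 A9 58 CC AB 0A AF → 0x7AD3A958CCAB0AAF.
0x7AD3A958CCAB0AAF = 8850603891569134255.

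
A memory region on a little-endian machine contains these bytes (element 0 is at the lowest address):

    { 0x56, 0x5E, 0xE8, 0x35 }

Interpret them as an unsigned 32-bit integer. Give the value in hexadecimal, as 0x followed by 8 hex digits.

0x35E85E56

In little-endian order the low byte comes first in memory.
Reassemble most-significant byte first: 35 E8 5E 56 → 0x35E85E56.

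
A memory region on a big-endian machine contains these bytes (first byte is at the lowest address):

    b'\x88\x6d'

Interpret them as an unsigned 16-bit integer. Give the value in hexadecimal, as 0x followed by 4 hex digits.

0x886D

In big-endian order the high byte comes first in memory.
The bytes are already most-significant first: 0x886D.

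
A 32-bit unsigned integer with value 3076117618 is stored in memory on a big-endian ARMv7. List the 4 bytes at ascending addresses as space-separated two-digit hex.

3076117618 in hexadecimal, padded to 32 bits, is 0xB759D472.
Split into bytes (most-significant first): B7 59 D4 72.
In big-endian order the high byte comes first in memory.
So the memory order matches the most-significant-first order: B7 59 D4 72.

B7 59 D4 72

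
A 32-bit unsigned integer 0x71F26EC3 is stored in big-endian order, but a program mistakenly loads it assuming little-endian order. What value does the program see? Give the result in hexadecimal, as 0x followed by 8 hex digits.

Stored big-endian, the bytes at ascending addresses are 71 F2 6E C3.
Read back as little-endian, the first byte is least significant, giving 0xC36EF271.

0xC36EF271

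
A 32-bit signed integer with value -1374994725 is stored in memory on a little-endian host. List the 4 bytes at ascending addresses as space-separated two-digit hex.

Two's complement of -1374994725 in 32 bits: 1374994725 = 0x51F4C125; invert → 0xAE0B3EDA; add 1 → 0xAE0B3EDB.
Split into bytes (most-significant first): AE 0B 3E DB.
Little-endian stores the least-significant byte at the lowest address.
So at ascending addresses the bytes are DB 3E 0B AE.

DB 3E 0B AE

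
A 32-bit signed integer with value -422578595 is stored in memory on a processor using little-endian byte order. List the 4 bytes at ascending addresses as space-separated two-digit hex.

5D F6 CF E6

Two's complement of -422578595 in 32 bits: 422578595 = 0x193009A3; invert → 0xE6CFF65C; add 1 → 0xE6CFF65D.
Split into bytes (most-significant first): E6 CF F6 5D.
Little-endian: lowest address holds the least-significant byte.
So at ascending addresses the bytes are 5D F6 CF E6.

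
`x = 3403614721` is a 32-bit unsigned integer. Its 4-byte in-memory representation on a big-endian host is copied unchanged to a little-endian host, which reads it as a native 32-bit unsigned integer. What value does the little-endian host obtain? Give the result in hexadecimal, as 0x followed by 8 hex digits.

0x010ADFCA

3403614721 in 32-bit hexadecimal is 0xCADF0A01.
Stored big-endian, the bytes at ascending addresses are CA DF 0A 01.
Read back as little-endian, the first byte is least significant, giving 0x010ADFCA.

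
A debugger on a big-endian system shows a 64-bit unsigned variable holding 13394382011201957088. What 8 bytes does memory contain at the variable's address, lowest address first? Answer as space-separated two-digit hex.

B9 E2 67 79 03 93 2C E0

13394382011201957088 in hexadecimal, padded to 64 bits, is 0xB9E2677903932CE0.
Split into bytes (most-significant first): B9 E2 67 79 03 93 2C E0.
Big-endian: lowest address holds the most-significant byte.
So the memory order matches the most-significant-first order: B9 E2 67 79 03 93 2C E0.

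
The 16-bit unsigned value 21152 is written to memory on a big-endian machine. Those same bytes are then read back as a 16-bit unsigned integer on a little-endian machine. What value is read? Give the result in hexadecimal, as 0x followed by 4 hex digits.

0xA052

21152 in 16-bit hexadecimal is 0x52A0.
Stored big-endian, the bytes at ascending addresses are 52 A0.
Read back as little-endian, the first byte is least significant, giving 0xA052.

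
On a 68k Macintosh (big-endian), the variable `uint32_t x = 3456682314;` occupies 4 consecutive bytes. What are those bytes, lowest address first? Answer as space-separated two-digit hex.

3456682314 in hexadecimal, padded to 32 bits, is 0xCE08C94A.
Split into bytes (most-significant first): CE 08 C9 4A.
Big-endian stores the most-significant byte at the lowest address.
So the memory order matches the most-significant-first order: CE 08 C9 4A.

CE 08 C9 4A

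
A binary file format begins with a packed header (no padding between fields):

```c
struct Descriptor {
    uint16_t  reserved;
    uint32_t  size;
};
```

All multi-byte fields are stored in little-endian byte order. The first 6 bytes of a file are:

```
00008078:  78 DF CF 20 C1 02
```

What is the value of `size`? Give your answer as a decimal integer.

46211279

`size` follows `reserved` (2 bytes), so it starts at byte offset 2 and occupies 4 bytes.
Bytes at offsets 2..5: CF 20 C1 02.
In little-endian order the low byte comes first in memory.
Reassemble most-significant byte first: 02 C1 20 CF → 0x02C120CF.
0x02C120CF = 46211279.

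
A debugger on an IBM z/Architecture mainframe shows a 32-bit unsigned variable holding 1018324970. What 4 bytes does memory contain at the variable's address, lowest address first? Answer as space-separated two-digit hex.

3C B2 67 EA

1018324970 in hexadecimal, padded to 32 bits, is 0x3CB267EA.
Split into bytes (most-significant first): 3C B2 67 EA.
In big-endian order the high byte comes first in memory.
So the memory order matches the most-significant-first order: 3C B2 67 EA.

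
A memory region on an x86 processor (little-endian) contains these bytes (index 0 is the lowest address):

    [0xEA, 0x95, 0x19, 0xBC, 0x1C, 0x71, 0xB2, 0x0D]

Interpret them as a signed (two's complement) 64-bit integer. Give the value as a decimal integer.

Little-endian stores the least-significant byte at the lowest address.
Reassemble most-significant byte first: 0D B2 71 1C BC 19 95 EA → 0x0DB2711CBC1995EA.
0x0DB2711CBC1995EA = 986975636576376298.

986975636576376298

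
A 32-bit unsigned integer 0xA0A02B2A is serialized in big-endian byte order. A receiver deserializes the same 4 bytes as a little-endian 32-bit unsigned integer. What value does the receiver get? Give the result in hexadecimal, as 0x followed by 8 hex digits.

0x2A2BA0A0

Stored big-endian, the bytes at ascending addresses are A0 A0 2B 2A.
Read back as little-endian, the first byte is least significant, giving 0x2A2BA0A0.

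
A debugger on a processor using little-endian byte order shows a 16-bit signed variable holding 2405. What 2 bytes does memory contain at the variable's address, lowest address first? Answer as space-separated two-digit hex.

2405 in hexadecimal, padded to 16 bits, is 0x0965.
Split into bytes (most-significant first): 09 65.
In little-endian order the low byte comes first in memory.
So at ascending addresses the bytes are 65 09.

65 09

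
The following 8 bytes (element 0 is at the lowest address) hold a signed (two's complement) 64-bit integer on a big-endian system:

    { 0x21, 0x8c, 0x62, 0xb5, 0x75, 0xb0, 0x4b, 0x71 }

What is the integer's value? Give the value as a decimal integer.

Big-endian stores the most-significant byte at the lowest address.
The bytes are already most-significant first: 0x218C62B575B04B71.
0x218C62B575B04B71 = 2417415631494204273.

2417415631494204273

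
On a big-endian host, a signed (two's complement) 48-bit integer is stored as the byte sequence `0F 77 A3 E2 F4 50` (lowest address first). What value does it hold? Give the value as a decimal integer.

17006525084752

In big-endian order the high byte comes first in memory.
The bytes are already most-significant first: 0x0F77A3E2F450.
0x0F77A3E2F450 = 17006525084752.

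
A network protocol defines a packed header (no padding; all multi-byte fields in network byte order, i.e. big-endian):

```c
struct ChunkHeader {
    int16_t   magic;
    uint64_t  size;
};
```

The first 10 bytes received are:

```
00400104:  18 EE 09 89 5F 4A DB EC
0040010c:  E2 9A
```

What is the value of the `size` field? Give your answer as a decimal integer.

687185193272664730

`size` follows `magic` (2 bytes), so it starts at byte offset 2 and occupies 8 bytes.
Bytes at offsets 2..9: 09 89 5F 4A DB EC E2 9A.
In big-endian order the high byte comes first in memory.
The bytes are already most-significant first: 0x09895F4ADBECE29A.
0x09895F4ADBECE29A = 687185193272664730.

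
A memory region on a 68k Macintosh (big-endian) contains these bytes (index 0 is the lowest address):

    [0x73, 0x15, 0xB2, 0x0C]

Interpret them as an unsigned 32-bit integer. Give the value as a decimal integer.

1930801676

Big-endian stores the most-significant byte at the lowest address.
The bytes are already most-significant first: 0x7315B20C.
0x7315B20C = 1930801676.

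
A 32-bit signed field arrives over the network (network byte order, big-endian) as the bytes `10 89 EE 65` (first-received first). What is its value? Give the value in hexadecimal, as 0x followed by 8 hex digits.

Big-endian stores the most-significant byte at the lowest address.
The bytes are already most-significant first: 0x1089EE65.

0x1089EE65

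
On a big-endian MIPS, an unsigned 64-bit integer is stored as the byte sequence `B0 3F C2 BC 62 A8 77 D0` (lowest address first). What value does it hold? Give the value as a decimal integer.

12700083588572936144

Big-endian: lowest address holds the most-significant byte.
The bytes are already most-significant first: 0xB03FC2BC62A877D0.
0xB03FC2BC62A877D0 = 12700083588572936144.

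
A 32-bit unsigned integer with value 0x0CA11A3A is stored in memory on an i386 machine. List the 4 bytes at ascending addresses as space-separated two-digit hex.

3A 1A A1 0C

Split into bytes (most-significant first): 0C A1 1A 3A.
Little-endian stores the least-significant byte at the lowest address.
So at ascending addresses the bytes are 3A 1A A1 0C.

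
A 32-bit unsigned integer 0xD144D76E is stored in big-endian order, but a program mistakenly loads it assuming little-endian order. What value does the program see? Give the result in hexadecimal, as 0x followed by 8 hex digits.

0x6ED744D1

Stored big-endian, the bytes at ascending addresses are D1 44 D7 6E.
Read back as little-endian, the first byte is least significant, giving 0x6ED744D1.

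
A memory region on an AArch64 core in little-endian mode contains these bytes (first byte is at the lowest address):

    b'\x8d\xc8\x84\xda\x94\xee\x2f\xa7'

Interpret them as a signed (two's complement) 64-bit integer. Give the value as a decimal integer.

Little-endian stores the least-significant byte at the lowest address.
Reassemble most-significant byte first: A7 2F EE 94 DA 84 C8 8D → 0xA72FEE94DA84C88D.
Top bit is set, so as a signed 64-bit value this is 0xA72FEE94DA84C88D − 2^64 = -6399634222381479795.

-6399634222381479795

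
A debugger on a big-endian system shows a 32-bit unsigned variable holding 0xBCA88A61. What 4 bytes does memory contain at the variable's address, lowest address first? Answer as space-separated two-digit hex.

BC A8 8A 61

Split into bytes (most-significant first): BC A8 8A 61.
Big-endian: lowest address holds the most-significant byte.
So the memory order matches the most-significant-first order: BC A8 8A 61.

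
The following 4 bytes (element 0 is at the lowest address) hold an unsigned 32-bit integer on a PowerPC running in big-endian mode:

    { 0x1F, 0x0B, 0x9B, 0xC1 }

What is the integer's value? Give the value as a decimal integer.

520854465

In big-endian order the high byte comes first in memory.
The bytes are already most-significant first: 0x1F0B9BC1.
0x1F0B9BC1 = 520854465.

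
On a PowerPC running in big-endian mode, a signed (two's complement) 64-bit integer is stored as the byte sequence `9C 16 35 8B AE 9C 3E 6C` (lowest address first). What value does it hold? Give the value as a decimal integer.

-7199508080258957716

Big-endian: lowest address holds the most-significant byte.
The bytes are already most-significant first: 0x9C16358BAE9C3E6C.
Top bit is set, so as a signed 64-bit value this is 0x9C16358BAE9C3E6C − 2^64 = -7199508080258957716.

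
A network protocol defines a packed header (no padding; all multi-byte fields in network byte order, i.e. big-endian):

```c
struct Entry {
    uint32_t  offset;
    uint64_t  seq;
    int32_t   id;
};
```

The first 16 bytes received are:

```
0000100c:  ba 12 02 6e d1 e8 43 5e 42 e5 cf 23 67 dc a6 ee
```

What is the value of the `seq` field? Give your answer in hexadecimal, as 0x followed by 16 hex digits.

`seq` follows `offset` (4 bytes), so it starts at byte offset 4 and occupies 8 bytes.
Bytes at offsets 4..11: D1 E8 43 5E 42 E5 CF 23.
Big-endian: lowest address holds the most-significant byte.
The bytes are already most-significant first: 0xD1E8435E42E5CF23.

0xD1E8435E42E5CF23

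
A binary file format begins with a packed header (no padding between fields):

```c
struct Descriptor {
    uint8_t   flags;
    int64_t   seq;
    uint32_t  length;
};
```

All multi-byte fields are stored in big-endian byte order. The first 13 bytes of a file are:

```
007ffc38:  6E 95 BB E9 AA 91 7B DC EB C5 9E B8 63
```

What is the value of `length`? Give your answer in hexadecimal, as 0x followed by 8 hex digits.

`length` follows `flags` (1 B), `seq` (8 B), so it starts at offset 1 + 8 = 9 and occupies 4 bytes.
Bytes at offsets 9..12: C5 9E B8 63.
Big-endian stores the most-significant byte at the lowest address.
The bytes are already most-significant first: 0xC59EB863.

0xC59EB863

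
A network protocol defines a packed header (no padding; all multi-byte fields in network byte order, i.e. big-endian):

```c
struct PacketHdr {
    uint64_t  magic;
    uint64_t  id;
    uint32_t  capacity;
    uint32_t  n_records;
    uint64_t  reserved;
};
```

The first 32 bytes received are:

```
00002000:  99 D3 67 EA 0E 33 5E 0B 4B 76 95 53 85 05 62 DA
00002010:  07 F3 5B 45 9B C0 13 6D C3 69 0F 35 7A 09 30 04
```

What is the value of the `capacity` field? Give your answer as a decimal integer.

133389125

`capacity` follows `magic` (8 B), `id` (8 B), so it starts at offset 8 + 8 = 16 and occupies 4 bytes.
Bytes at offsets 16..19: 07 F3 5B 45.
Big-endian stores the most-significant byte at the lowest address.
The bytes are already most-significant first: 0x07F35B45.
0x07F35B45 = 133389125.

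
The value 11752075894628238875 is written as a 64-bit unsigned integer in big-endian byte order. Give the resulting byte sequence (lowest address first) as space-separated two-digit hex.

A3 17 C2 C2 D0 BF 46 1B

11752075894628238875 in hexadecimal, padded to 64 bits, is 0xA317C2C2D0BF461B.
Split into bytes (most-significant first): A3 17 C2 C2 D0 BF 46 1B.
Big-endian: lowest address holds the most-significant byte.
So the memory order matches the most-significant-first order: A3 17 C2 C2 D0 BF 46 1B.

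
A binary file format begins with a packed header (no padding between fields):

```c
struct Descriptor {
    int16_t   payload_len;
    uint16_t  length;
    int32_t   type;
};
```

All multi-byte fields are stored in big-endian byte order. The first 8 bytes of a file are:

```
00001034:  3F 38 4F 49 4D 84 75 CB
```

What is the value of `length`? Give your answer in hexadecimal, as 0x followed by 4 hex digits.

`length` follows `payload_len` (2 bytes), so it starts at byte offset 2 and occupies 2 bytes.
Bytes at offsets 2..3: 4F 49.
In big-endian order the high byte comes first in memory.
The bytes are already most-significant first: 0x4F49.

0x4F49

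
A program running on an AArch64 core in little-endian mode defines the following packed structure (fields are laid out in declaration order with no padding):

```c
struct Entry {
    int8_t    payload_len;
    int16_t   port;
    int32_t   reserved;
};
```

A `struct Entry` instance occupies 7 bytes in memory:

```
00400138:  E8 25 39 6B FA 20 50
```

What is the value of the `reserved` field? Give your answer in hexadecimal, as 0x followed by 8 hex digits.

0x5020FA6B

`reserved` follows `payload_len` (1 B), `port` (2 B), so it starts at offset 1 + 2 = 3 and occupies 4 bytes.
Bytes at offsets 3..6: 6B FA 20 50.
Little-endian: lowest address holds the least-significant byte.
Reassemble most-significant byte first: 50 20 FA 6B → 0x5020FA6B.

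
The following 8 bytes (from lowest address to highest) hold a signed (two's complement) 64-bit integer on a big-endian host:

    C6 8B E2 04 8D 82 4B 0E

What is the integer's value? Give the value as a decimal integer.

-4139966923255166194

Big-endian: lowest address holds the most-significant byte.
The bytes are already most-significant first: 0xC68BE2048D824B0E.
Top bit is set, so as a signed 64-bit value this is 0xC68BE2048D824B0E − 2^64 = -4139966923255166194.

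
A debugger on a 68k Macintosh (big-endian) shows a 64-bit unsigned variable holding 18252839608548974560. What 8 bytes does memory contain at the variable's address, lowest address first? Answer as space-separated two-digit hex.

FD 4F 1C EA 91 BD DF E0

18252839608548974560 in hexadecimal, padded to 64 bits, is 0xFD4F1CEA91BDDFE0.
Split into bytes (most-significant first): FD 4F 1C EA 91 BD DF E0.
Big-endian stores the most-significant byte at the lowest address.
So the memory order matches the most-significant-first order: FD 4F 1C EA 91 BD DF E0.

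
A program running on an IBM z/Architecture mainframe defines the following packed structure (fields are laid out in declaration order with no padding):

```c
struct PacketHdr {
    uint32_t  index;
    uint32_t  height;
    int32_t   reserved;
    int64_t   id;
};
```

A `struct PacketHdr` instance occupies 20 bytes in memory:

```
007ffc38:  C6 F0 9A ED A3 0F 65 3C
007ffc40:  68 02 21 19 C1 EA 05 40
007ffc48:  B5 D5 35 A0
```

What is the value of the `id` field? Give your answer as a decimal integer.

-4473757504352471648

`id` follows `index` (4 B), `height` (4 B), `reserved` (4 B), so it starts at offset 4 + 4 + 4 = 12 and occupies 8 bytes.
Bytes at offsets 12..19: C1 EA 05 40 B5 D5 35 A0.
Big-endian stores the most-significant byte at the lowest address.
The bytes are already most-significant first: 0xC1EA0540B5D535A0.
Top bit is set, so as a signed 64-bit value this is 0xC1EA0540B5D535A0 − 2^64 = -4473757504352471648.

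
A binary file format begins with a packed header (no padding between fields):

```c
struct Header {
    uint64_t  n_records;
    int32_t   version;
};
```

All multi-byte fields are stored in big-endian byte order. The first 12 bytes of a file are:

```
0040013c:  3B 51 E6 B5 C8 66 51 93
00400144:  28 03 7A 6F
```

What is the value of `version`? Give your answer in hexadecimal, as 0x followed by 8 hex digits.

`version` follows `n_records` (8 bytes), so it starts at byte offset 8 and occupies 4 bytes.
Bytes at offsets 8..11: 28 03 7A 6F.
Big-endian stores the most-significant byte at the lowest address.
The bytes are already most-significant first: 0x28037A6F.

0x28037A6F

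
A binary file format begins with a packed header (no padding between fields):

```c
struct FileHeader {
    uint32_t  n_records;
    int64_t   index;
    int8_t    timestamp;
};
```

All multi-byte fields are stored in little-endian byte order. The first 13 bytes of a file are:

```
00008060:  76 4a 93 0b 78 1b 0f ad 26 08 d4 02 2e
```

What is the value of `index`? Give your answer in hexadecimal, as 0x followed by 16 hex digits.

0x02D40826AD0F1B78

`index` follows `n_records` (4 bytes), so it starts at byte offset 4 and occupies 8 bytes.
Bytes at offsets 4..11: 78 1B 0F AD 26 08 D4 02.
Little-endian: lowest address holds the least-significant byte.
Reassemble most-significant byte first: 02 D4 08 26 AD 0F 1B 78 → 0x02D40826AD0F1B78.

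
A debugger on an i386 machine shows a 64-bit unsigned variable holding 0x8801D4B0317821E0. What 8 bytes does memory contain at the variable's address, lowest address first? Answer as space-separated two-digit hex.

Split into bytes (most-significant first): 88 01 D4 B0 31 78 21 E0.
In little-endian order the low byte comes first in memory.
So at ascending addresses the bytes are E0 21 78 31 B0 D4 01 88.

E0 21 78 31 B0 D4 01 88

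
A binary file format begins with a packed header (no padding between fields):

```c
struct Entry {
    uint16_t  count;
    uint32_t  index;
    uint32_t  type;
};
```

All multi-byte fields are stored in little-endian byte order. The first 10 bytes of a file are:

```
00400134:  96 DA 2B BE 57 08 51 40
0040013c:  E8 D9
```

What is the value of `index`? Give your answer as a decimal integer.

139968043

`index` follows `count` (2 bytes), so it starts at byte offset 2 and occupies 4 bytes.
Bytes at offsets 2..5: 2B BE 57 08.
In little-endian order the low byte comes first in memory.
Reassemble most-significant byte first: 08 57 BE 2B → 0x0857BE2B.
0x0857BE2B = 139968043.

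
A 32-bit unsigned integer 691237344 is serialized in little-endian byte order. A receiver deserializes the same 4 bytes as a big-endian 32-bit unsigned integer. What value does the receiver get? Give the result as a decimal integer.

691237344 in 32-bit hexadecimal is 0x293371E0.
Stored little-endian, the bytes at ascending addresses are E0 71 33 29.
Read back as big-endian, the last byte is least significant, giving 0xE0713329.
0xE0713329 = 3765515049.

3765515049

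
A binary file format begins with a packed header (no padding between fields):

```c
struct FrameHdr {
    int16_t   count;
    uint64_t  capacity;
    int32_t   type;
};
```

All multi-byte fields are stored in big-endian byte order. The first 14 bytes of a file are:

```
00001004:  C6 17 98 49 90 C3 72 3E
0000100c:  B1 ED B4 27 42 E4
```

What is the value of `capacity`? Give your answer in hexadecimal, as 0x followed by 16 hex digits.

0x984990C3723EB1ED

`capacity` follows `count` (2 bytes), so it starts at byte offset 2 and occupies 8 bytes.
Bytes at offsets 2..9: 98 49 90 C3 72 3E B1 ED.
Big-endian stores the most-significant byte at the lowest address.
The bytes are already most-significant first: 0x984990C3723EB1ED.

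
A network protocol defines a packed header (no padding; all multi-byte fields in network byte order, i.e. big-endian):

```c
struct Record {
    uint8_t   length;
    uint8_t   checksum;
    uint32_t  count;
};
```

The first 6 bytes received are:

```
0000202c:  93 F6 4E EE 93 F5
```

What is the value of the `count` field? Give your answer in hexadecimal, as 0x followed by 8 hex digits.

0x4EEE93F5

`count` follows `length` (1 B), `checksum` (1 B), so it starts at offset 1 + 1 = 2 and occupies 4 bytes.
Bytes at offsets 2..5: 4E EE 93 F5.
In big-endian order the high byte comes first in memory.
The bytes are already most-significant first: 0x4EEE93F5.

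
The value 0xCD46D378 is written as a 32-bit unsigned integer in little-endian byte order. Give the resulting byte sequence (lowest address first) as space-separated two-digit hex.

Split into bytes (most-significant first): CD 46 D3 78.
Little-endian: lowest address holds the least-significant byte.
So at ascending addresses the bytes are 78 D3 46 CD.

78 D3 46 CD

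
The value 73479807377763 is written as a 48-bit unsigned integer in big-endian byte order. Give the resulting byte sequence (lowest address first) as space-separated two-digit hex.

73479807377763 in hexadecimal, padded to 48 bits, is 0x42D459D12163.
Split into bytes (most-significant first): 42 D4 59 D1 21 63.
Big-endian stores the most-significant byte at the lowest address.
So the memory order matches the most-significant-first order: 42 D4 59 D1 21 63.

42 D4 59 D1 21 63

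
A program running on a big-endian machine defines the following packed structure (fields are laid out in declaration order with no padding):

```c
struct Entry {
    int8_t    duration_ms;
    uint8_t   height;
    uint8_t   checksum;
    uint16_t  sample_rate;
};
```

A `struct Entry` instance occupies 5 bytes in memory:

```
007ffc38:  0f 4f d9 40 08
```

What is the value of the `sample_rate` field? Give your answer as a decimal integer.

16392

`sample_rate` follows `duration_ms` (1 B), `height` (1 B), `checksum` (1 B), so it starts at offset 1 + 1 + 1 = 3 and occupies 2 bytes.
Bytes at offsets 3..4: 40 08.
Big-endian stores the most-significant byte at the lowest address.
The bytes are already most-significant first: 0x4008.
0x4008 = 16392.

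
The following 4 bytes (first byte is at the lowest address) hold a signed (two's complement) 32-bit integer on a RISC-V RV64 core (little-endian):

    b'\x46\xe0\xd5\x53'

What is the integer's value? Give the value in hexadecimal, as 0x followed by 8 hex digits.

Little-endian stores the least-significant byte at the lowest address.
Reassemble most-significant byte first: 53 D5 E0 46 → 0x53D5E046.

0x53D5E046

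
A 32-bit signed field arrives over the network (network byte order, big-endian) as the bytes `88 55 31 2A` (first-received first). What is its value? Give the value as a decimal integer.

-2007682774

Big-endian: lowest address holds the most-significant byte.
The bytes are already most-significant first: 0x8855312A.
Top bit is set, so as a signed 32-bit value this is 0x8855312A − 2^32 = -2007682774.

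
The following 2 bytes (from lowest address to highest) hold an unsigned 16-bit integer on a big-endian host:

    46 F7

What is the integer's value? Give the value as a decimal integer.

18167

Big-endian stores the most-significant byte at the lowest address.
The bytes are already most-significant first: 0x46F7.
0x46F7 = 18167.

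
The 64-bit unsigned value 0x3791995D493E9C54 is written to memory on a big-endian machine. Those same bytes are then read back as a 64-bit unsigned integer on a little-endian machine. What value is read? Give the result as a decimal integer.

6096816480376688951

Stored big-endian, the bytes at ascending addresses are 37 91 99 5D 49 3E 9C 54.
Read back as little-endian, the first byte is least significant, giving 0x549C3E495D999137.
0x549C3E495D999137 = 6096816480376688951.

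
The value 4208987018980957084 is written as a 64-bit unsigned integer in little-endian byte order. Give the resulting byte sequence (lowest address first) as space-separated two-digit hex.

9C 1B 97 C2 64 53 69 3A

4208987018980957084 in hexadecimal, padded to 64 bits, is 0x3A695364C2971B9C.
Split into bytes (most-significant first): 3A 69 53 64 C2 97 1B 9C.
Little-endian: lowest address holds the least-significant byte.
So at ascending addresses the bytes are 9C 1B 97 C2 64 53 69 3A.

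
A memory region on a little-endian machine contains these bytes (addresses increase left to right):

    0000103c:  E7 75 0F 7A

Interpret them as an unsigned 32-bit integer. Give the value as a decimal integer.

2047833575

In little-endian order the low byte comes first in memory.
Reassemble most-significant byte first: 7A 0F 75 E7 → 0x7A0F75E7.
0x7A0F75E7 = 2047833575.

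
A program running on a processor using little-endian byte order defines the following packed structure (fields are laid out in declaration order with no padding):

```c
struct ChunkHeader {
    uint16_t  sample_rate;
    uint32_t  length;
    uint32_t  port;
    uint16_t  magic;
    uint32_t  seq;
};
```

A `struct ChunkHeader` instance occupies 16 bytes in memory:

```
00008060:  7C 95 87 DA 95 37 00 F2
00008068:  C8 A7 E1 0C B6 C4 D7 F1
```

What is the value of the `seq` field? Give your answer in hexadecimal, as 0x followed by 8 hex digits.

0xF1D7C4B6

`seq` follows `sample_rate` (2 B), `length` (4 B), `port` (4 B), `magic` (2 B), so it starts at offset 2 + 4 + 4 + 2 = 12 and occupies 4 bytes.
Bytes at offsets 12..15: B6 C4 D7 F1.
In little-endian order the low byte comes first in memory.
Reassemble most-significant byte first: F1 D7 C4 B6 → 0xF1D7C4B6.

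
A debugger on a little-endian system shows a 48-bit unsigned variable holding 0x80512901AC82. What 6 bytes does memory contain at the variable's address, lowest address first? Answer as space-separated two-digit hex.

82 AC 01 29 51 80

Split into bytes (most-significant first): 80 51 29 01 AC 82.
Little-endian: lowest address holds the least-significant byte.
So at ascending addresses the bytes are 82 AC 01 29 51 80.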